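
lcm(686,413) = 40474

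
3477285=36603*95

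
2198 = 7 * 314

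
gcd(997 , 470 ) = 1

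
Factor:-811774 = - 2^1*349^1*1163^1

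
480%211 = 58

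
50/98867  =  50/98867=0.00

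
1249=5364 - 4115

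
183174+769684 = 952858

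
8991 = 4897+4094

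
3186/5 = 3186/5= 637.20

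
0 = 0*310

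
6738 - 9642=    - 2904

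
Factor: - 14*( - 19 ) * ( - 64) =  - 2^7 * 7^1*19^1 = - 17024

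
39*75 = 2925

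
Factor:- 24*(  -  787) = 2^3*3^1*787^1= 18888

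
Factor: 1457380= 2^2*5^1*72869^1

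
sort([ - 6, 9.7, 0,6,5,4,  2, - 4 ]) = [-6, - 4,0 , 2, 4, 5,6,  9.7]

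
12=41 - 29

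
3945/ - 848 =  - 5 + 295/848=- 4.65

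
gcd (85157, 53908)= 1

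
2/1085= 2/1085=0.00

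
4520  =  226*20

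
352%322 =30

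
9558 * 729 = 6967782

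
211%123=88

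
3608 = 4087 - 479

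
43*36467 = 1568081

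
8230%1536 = 550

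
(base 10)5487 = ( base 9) 7466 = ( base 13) 2661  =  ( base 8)12557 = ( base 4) 1111233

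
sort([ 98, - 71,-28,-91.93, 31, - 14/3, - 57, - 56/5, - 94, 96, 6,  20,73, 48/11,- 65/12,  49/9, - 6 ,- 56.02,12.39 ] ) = [ - 94, - 91.93, - 71,-57, - 56.02, - 28, - 56/5, - 6,- 65/12,-14/3, 48/11, 49/9, 6, 12.39, 20, 31, 73,96, 98 ] 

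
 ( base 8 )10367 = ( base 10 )4343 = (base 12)261b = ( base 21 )9hh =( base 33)3wk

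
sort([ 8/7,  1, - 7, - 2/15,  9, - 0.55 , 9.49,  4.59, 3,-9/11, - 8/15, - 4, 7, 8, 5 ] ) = [ - 7, - 4, - 9/11 , - 0.55,-8/15,-2/15, 1,8/7, 3,4.59, 5, 7,  8, 9, 9.49]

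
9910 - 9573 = 337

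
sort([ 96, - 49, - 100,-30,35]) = [ - 100,-49,-30,35,96 ] 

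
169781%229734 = 169781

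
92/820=23/205 = 0.11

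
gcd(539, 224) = 7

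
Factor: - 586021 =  - 53^1*11057^1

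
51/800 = 51/800 = 0.06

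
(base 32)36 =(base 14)74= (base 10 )102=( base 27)3l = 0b1100110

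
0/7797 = 0 = 0.00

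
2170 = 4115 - 1945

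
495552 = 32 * 15486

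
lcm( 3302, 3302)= 3302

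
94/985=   94/985 =0.10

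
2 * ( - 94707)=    - 189414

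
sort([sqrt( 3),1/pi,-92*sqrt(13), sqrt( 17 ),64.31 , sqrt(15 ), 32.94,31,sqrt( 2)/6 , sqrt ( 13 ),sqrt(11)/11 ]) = [ - 92*sqrt(13 ),sqrt( 2)/6, sqrt(11) /11,1/pi , sqrt(3 ) , sqrt(13 ),sqrt( 15),sqrt(17 ),31,  32.94  ,  64.31]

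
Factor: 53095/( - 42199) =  - 5^1 *7^1*19^(-1 )*37^1*41^1 * 2221^( - 1) 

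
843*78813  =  66439359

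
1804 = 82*22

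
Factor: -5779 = -5779^1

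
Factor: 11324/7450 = 2^1*5^( - 2 )*19^1 = 38/25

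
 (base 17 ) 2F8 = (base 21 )1j1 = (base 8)1511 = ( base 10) 841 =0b1101001001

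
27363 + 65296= 92659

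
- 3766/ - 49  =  538/7=76.86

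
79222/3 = 26407 + 1/3  =  26407.33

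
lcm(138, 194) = 13386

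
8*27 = 216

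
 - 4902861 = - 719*6819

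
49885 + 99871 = 149756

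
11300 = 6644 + 4656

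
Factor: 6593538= 2^1*3^1*7^2*41^1*547^1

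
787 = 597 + 190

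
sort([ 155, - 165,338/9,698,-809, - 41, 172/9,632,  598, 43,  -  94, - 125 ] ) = [ - 809, - 165, - 125, - 94, - 41,172/9 , 338/9,43,155, 598,632 , 698 ] 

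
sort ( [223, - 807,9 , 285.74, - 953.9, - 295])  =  [ - 953.9,  -  807,  -  295,  9,223,285.74] 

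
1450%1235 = 215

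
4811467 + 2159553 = 6971020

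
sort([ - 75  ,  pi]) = [ -75,pi]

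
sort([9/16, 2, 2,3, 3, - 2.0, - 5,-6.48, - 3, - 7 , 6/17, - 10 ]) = [ - 10, - 7,  -  6.48, - 5, - 3, - 2.0, 6/17,9/16 , 2, 2,3,3]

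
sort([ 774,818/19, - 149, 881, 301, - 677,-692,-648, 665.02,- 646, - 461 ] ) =[  -  692,-677,-648, - 646, - 461, -149, 818/19, 301, 665.02,774,881 ] 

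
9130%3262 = 2606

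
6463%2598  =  1267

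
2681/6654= 2681/6654=0.40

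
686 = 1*686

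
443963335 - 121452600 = 322510735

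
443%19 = 6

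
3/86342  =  3/86342=0.00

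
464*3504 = 1625856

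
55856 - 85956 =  - 30100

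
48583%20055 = 8473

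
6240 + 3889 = 10129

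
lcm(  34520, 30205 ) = 241640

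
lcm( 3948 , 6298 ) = 264516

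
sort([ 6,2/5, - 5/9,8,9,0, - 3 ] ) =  [ - 3, - 5/9 , 0, 2/5, 6,  8, 9 ]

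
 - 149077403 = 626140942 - 775218345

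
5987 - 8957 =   -  2970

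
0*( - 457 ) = 0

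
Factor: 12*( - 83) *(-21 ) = 20916  =  2^2 * 3^2 * 7^1*83^1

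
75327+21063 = 96390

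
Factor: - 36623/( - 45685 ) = 5^( - 1)*53^1* 691^1 * 9137^( - 1 ) 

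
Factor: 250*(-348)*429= - 2^3*3^2*5^3*11^1*13^1*29^1=- 37323000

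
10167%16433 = 10167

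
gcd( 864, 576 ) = 288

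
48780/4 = 12195  =  12195.00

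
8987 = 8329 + 658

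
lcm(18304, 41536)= 1079936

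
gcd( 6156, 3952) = 76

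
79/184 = 79/184 = 0.43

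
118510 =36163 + 82347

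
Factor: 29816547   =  3^1*9938849^1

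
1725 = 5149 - 3424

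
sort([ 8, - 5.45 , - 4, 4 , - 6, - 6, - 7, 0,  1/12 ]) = [ - 7,-6, - 6,-5.45, - 4, 0 , 1/12, 4, 8 ]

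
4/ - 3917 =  -1 + 3913/3917  =  -0.00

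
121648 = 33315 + 88333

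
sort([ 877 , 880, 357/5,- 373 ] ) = [ - 373, 357/5,877,880 ] 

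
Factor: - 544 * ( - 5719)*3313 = 2^5*7^1*17^1*19^1 * 43^1 * 3313^1 = 10307193568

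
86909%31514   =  23881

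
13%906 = 13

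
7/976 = 7/976  =  0.01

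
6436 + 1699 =8135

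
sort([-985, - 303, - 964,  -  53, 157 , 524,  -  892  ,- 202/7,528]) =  [-985, - 964, - 892, - 303, - 53, - 202/7,157, 524,  528 ]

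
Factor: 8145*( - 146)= - 2^1* 3^2 * 5^1 * 73^1 * 181^1 = - 1189170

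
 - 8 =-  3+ - 5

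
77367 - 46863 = 30504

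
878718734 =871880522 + 6838212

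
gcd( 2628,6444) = 36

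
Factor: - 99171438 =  - 2^1 * 3^1*17^1*307^1*3167^1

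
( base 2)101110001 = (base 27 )di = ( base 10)369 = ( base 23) g1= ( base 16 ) 171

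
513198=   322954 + 190244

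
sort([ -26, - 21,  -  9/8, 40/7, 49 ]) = [ - 26, - 21, - 9/8,40/7, 49] 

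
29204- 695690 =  - 666486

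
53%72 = 53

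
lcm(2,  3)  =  6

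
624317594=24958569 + 599359025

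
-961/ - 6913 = 31/223  =  0.14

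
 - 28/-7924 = 1/283 = 0.00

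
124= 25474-25350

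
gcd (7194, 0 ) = 7194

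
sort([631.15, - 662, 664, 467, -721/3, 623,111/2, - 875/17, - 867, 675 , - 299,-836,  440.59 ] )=[- 867, - 836, - 662,- 299, -721/3, - 875/17, 111/2,440.59,  467,  623 , 631.15,  664,  675 ] 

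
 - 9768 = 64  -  9832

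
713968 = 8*89246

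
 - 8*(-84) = 672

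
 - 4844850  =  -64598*75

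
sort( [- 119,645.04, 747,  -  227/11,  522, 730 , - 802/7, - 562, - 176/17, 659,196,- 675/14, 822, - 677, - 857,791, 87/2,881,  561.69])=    [ - 857, - 677,-562,- 119, - 802/7,-675/14,-227/11, - 176/17, 87/2,  196, 522,  561.69, 645.04, 659, 730, 747,791, 822, 881]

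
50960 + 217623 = 268583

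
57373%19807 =17759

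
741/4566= 247/1522 = 0.16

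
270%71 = 57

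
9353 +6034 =15387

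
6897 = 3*2299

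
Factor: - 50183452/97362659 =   -  2^2*11^1*41^ (  -  1) * 1140533^1*2374699^( - 1)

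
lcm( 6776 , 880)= 67760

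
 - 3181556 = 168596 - 3350152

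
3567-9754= - 6187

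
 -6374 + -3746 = -10120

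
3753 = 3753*1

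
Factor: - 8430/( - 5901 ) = 2^1*5^1*7^(-1 ) = 10/7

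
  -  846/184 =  - 423/92 = - 4.60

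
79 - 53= 26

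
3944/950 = 1972/475 = 4.15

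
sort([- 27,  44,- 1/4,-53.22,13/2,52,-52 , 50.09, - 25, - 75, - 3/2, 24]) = [  -  75, - 53.22,- 52, - 27, - 25,- 3/2, - 1/4,13/2, 24, 44,50.09,52 ]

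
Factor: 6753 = 3^1*2251^1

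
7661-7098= 563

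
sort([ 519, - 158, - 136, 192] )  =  [ - 158, - 136,  192,519]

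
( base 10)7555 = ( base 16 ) 1d83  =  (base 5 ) 220210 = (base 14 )2A79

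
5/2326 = 5/2326 = 0.00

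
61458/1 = 61458 = 61458.00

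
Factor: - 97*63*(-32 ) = 2^5*3^2 * 7^1*97^1= 195552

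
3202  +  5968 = 9170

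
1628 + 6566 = 8194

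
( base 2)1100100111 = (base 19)249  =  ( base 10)807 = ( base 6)3423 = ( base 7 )2232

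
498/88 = 249/44 = 5.66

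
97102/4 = 24275  +  1/2 = 24275.50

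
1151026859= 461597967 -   -  689428892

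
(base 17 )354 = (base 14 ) 4C4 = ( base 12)678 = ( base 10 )956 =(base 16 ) 3bc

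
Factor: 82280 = 2^3*5^1*11^2*17^1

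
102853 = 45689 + 57164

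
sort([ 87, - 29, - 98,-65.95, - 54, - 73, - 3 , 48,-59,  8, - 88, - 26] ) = [ -98,  -  88,-73, - 65.95, - 59, - 54, - 29,  -  26, - 3,8,  48, 87]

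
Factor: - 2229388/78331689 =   -  2^2*3^( - 2 )*7^1 * 41^ ( - 1 ) * 79621^1*212281^(-1 )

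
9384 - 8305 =1079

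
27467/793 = 27467/793 = 34.64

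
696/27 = 25 + 7/9 = 25.78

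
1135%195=160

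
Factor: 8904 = 2^3*3^1*7^1*53^1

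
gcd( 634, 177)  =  1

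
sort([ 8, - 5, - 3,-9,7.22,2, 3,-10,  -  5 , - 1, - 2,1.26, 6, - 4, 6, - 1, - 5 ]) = [ - 10, - 9, - 5, - 5, - 5, - 4,-3,-2,  -  1, - 1, 1.26,  2, 3,  6, 6,7.22, 8 ] 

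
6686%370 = 26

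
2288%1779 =509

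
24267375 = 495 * 49025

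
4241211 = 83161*51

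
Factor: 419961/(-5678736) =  - 2^( - 4) * 7^( - 1 )*16901^( - 1) * 139987^1= -139987/1892912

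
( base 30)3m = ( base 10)112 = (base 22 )52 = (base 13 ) 88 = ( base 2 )1110000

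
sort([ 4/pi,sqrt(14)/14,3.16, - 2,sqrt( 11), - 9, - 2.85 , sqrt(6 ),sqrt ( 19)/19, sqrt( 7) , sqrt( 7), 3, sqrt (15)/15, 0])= [ - 9, - 2.85, - 2, 0,sqrt( 19)/19,sqrt ( 15)/15, sqrt( 14)/14,4/pi,  sqrt( 6),sqrt (7 ),  sqrt (7),  3,3.16,sqrt( 11 ) ]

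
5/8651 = 5/8651 = 0.00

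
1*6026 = 6026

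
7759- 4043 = 3716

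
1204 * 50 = 60200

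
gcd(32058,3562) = 3562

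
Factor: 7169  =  67^1 * 107^1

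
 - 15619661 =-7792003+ -7827658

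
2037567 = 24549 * 83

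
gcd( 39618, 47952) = 18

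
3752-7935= - 4183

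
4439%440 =39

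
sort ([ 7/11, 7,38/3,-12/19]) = [  -  12/19,7/11,7, 38/3 ] 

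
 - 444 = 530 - 974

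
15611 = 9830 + 5781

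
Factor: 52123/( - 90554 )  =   - 2^(  -  1)*19^ (  -  1) * 47^1*1109^1*2383^( - 1)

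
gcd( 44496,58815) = 9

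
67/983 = 67/983 = 0.07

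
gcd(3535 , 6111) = 7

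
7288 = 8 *911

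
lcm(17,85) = 85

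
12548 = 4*3137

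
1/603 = 1/603 = 0.00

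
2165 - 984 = 1181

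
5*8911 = 44555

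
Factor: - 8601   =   - 3^1*47^1*61^1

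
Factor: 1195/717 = 5/3 = 3^( - 1 ) * 5^1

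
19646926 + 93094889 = 112741815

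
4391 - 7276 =-2885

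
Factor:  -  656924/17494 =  - 328462/8747= - 2^1*8747^(  -  1)* 164231^1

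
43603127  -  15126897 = 28476230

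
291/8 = 291/8 = 36.38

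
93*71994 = 6695442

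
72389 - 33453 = 38936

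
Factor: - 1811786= -2^1 * 79^1*11467^1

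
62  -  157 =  - 95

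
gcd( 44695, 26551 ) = 7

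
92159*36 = 3317724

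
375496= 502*748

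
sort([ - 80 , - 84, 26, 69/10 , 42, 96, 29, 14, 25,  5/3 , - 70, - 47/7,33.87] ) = [ - 84, - 80, - 70, - 47/7, 5/3, 69/10, 14, 25,26, 29,33.87,42,96]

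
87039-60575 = 26464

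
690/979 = 690/979 = 0.70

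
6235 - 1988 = 4247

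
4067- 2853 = 1214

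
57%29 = 28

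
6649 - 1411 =5238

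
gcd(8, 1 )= 1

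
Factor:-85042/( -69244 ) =42521/34622 = 2^( - 1) * 7^( -1)*101^1*421^1*2473^( - 1 )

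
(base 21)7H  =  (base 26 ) 68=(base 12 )118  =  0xa4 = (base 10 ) 164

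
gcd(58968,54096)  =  168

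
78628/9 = 8736+ 4/9=8736.44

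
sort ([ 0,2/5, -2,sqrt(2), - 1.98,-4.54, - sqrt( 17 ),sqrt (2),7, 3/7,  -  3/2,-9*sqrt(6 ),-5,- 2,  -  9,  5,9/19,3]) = [-9*sqrt(6 ), - 9, - 5,-4.54, - sqrt(17), - 2, - 2,-1.98,-3/2, 0,2/5,3/7,9/19,sqrt( 2),sqrt ( 2), 3,5,7] 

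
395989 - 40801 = 355188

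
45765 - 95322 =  - 49557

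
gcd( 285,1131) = 3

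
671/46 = 671/46 = 14.59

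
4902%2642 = 2260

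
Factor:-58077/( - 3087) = 6453/343 =3^3 * 7^(- 3)*239^1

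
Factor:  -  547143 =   -  3^1*19^1*29^1 * 331^1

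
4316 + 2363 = 6679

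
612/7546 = 306/3773 = 0.08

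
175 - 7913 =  - 7738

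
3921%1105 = 606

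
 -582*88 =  - 51216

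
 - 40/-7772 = 10/1943 = 0.01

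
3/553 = 3/553= 0.01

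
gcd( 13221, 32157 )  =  9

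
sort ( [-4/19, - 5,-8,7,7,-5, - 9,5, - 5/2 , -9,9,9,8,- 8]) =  [-9,-9,-8,-8, - 5,-5, - 5/2,-4/19, 5 , 7,7 , 8, 9,  9]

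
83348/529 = 157 + 295/529 = 157.56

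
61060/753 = 81 + 67/753 = 81.09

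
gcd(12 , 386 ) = 2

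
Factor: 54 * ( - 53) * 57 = -163134 = - 2^1*3^4*19^1*53^1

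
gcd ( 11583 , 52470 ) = 99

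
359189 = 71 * 5059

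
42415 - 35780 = 6635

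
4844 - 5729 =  - 885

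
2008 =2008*1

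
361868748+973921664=1335790412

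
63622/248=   256 + 67/124 = 256.54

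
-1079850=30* ( - 35995) 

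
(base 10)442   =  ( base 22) k2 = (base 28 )fm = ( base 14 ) 238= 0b110111010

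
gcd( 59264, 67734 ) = 2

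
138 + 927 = 1065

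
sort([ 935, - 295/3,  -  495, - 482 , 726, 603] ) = [ - 495, - 482,  -  295/3, 603 , 726,  935]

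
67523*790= 53343170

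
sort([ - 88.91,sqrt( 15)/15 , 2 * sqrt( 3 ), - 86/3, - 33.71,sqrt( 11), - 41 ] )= [  -  88.91, - 41,-33.71, - 86/3,sqrt(15 )/15,sqrt(11 ), 2*sqrt( 3 )]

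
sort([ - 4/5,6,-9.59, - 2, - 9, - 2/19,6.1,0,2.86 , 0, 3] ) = [  -  9.59, - 9 , - 2, - 4/5, - 2/19,0,0, 2.86 , 3 , 6,6.1 ] 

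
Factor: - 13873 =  - 13873^1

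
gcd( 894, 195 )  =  3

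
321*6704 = 2151984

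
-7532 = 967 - 8499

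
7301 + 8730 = 16031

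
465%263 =202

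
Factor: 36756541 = 41^1*617^1*1453^1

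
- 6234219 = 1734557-7968776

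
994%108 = 22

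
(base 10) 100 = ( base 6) 244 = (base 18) 5A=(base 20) 50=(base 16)64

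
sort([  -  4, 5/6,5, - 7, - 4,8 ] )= [ - 7,- 4,  -  4,5/6,5,8] 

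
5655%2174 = 1307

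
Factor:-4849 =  -13^1 * 373^1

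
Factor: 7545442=2^1 *3772721^1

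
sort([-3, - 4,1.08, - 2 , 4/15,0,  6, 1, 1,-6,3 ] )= [-6, - 4, - 3, - 2,0,4/15, 1, 1,1.08,3,6 ] 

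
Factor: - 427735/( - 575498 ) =55/74  =  2^( - 1 )*5^1*11^1*37^(-1 ) 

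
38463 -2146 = 36317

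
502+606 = 1108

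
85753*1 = 85753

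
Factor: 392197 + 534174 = 926371 =23^1 *40277^1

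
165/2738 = 165/2738=0.06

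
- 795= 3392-4187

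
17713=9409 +8304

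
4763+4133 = 8896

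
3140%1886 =1254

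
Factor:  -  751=-751^1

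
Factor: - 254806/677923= - 2^1*  53^ ( - 1 )*12791^( - 1) * 127403^1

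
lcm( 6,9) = 18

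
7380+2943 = 10323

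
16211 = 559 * 29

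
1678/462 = 839/231=3.63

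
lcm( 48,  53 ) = 2544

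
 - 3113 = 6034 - 9147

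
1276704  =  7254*176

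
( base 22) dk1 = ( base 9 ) 10211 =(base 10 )6733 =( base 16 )1A4D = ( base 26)9op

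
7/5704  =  7/5704 = 0.00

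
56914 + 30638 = 87552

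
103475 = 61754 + 41721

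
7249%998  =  263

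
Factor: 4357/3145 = 5^(-1) * 17^ ( - 1)*37^( - 1) * 4357^1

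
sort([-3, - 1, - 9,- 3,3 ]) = [ - 9,-3,  -  3,- 1,3 ] 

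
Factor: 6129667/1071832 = 2^( - 3 )*133979^(-1)*6129667^1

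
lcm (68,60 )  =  1020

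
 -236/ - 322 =118/161 = 0.73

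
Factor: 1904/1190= 2^3*5^( -1) = 8/5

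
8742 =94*93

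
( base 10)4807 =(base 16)12C7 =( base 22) 9KB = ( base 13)225A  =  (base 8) 11307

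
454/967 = 454/967 = 0.47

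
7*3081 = 21567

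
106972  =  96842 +10130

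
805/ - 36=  - 23 + 23/36 = -22.36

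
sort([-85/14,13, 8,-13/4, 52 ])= [ - 85/14, - 13/4,8, 13 , 52]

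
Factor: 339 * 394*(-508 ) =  - 67851528= -2^3*3^1 *113^1 * 127^1 *197^1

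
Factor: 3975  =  3^1*5^2*53^1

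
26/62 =13/31 = 0.42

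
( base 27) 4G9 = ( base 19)95d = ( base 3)11121100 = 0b110100011101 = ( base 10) 3357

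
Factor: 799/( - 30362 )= - 1/38 = - 2^( - 1)*19^(  -  1)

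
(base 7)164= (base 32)2V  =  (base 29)38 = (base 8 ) 137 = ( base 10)95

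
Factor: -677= -677^1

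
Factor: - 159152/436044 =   -  2^2 * 3^(-1 ) *7^2*179^( - 1 ) = -196/537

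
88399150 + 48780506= 137179656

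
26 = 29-3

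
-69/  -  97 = 69/97 = 0.71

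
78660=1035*76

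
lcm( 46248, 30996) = 2913624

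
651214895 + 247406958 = 898621853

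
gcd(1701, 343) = 7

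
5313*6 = 31878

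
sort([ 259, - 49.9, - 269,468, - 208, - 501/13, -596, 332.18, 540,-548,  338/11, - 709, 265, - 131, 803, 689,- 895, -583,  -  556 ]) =[ - 895,-709, - 596, - 583, - 556, - 548, - 269, - 208,-131, - 49.9, - 501/13,338/11,259, 265, 332.18, 468,540,689, 803]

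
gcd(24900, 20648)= 4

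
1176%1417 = 1176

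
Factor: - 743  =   - 743^1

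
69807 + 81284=151091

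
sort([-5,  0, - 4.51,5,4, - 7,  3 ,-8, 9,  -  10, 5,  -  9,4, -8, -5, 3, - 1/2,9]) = [  -  10, - 9,-8, - 8, -7,- 5, -5,  -  4.51, - 1/2,0, 3, 3,4,4, 5,5, 9,9]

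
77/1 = 77 = 77.00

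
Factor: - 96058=-2^1*48029^1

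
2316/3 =772  =  772.00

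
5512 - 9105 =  - 3593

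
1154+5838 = 6992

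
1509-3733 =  - 2224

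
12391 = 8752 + 3639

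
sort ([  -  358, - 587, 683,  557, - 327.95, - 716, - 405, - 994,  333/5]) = [-994, -716 , - 587, - 405, -358,-327.95,333/5 , 557, 683]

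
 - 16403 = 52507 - 68910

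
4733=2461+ 2272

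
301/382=301/382 = 0.79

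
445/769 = 445/769 = 0.58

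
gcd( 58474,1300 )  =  26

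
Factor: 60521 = 60521^1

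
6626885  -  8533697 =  - 1906812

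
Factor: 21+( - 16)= 5^1 = 5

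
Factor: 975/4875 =5^( - 1 ) = 1/5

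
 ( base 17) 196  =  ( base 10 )448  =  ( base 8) 700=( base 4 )13000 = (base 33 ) dj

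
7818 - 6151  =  1667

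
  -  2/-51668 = 1/25834 = 0.00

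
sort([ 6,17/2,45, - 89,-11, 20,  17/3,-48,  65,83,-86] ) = [ - 89, - 86, - 48, - 11,  17/3,6,17/2,20, 45 , 65,83 ] 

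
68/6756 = 17/1689 = 0.01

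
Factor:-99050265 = -3^2 * 5^1*431^1*5107^1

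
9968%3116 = 620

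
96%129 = 96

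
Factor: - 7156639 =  - 7^1*1022377^1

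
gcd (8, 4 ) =4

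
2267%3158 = 2267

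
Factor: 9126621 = 3^3*7^1*43^1*1123^1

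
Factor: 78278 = 2^1*39139^1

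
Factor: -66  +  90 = 2^3*3^1 = 24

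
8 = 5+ 3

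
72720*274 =19925280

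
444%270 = 174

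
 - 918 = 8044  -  8962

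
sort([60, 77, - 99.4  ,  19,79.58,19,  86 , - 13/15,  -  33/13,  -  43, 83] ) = [- 99.4, - 43, - 33/13, -13/15, 19 , 19, 60, 77, 79.58,83, 86 ]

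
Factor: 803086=2^1*31^1*12953^1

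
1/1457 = 1/1457 = 0.00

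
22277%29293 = 22277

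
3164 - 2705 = 459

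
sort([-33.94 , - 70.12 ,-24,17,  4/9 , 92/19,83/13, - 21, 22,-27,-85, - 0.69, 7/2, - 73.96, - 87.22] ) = [ - 87.22, - 85,  -  73.96, - 70.12,  -  33.94 , - 27, - 24, - 21, - 0.69, 4/9,7/2, 92/19,83/13,17,22]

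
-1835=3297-5132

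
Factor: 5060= 2^2*5^1 *11^1* 23^1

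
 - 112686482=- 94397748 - 18288734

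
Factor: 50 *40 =2000   =  2^4 * 5^3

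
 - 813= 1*(-813 ) 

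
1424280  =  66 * 21580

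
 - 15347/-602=15347/602 =25.49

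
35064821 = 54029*649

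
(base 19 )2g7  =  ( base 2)10000001001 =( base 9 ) 1367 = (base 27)1b7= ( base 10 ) 1033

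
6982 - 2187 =4795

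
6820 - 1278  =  5542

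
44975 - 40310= 4665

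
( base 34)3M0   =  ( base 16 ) 1078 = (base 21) 9BG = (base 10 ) 4216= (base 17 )ea0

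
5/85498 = 5/85498 =0.00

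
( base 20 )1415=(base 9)14174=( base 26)e65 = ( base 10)9625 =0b10010110011001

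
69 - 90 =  - 21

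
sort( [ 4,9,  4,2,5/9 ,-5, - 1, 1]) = [ - 5 , - 1,5/9, 1, 2,4, 4,  9] 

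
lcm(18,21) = 126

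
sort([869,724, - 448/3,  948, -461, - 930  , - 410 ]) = [ - 930, - 461,  -  410, - 448/3,724, 869,  948] 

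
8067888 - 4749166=3318722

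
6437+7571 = 14008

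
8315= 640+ 7675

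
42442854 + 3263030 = 45705884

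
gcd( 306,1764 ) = 18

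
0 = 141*0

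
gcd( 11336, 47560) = 8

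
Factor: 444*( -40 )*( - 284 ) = 2^7*3^1*5^1*37^1 * 71^1 = 5043840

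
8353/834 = 10 + 13/834 = 10.02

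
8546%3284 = 1978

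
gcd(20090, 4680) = 10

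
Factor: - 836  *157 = -2^2*11^1*19^1*157^1 = - 131252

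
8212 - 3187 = 5025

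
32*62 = 1984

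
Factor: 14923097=7^2*304553^1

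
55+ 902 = 957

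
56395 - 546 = 55849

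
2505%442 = 295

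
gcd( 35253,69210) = 9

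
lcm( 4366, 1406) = 82954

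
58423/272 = 214+215/272  =  214.79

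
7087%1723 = 195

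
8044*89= 715916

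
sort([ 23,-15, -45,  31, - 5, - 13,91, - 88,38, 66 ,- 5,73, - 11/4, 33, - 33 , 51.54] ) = [  -  88,-45,-33, - 15, - 13,-5, - 5, - 11/4, 23, 31, 33,38,51.54,  66, 73, 91]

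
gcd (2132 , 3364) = 4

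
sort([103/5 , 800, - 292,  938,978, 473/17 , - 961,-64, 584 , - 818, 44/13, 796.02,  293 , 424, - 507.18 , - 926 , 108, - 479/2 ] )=[ - 961, - 926, - 818, - 507.18, - 292, - 479/2 , - 64,44/13, 103/5,473/17, 108, 293,424, 584, 796.02 , 800,  938, 978]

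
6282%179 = 17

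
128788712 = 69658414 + 59130298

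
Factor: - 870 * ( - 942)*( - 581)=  - 476152740 = - 2^2*3^2*5^1*7^1*29^1*83^1*157^1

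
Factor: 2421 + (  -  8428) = - 6007 = - 6007^1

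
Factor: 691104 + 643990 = 2^1 * 667547^1 = 1335094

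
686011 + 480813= 1166824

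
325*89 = 28925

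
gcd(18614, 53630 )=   2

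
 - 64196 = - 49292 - 14904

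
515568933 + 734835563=1250404496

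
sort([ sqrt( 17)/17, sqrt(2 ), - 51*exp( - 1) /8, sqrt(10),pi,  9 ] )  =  [ - 51 * exp(  -  1 ) /8,  sqrt ( 17 )/17, sqrt( 2 ), pi, sqrt(10 ),9] 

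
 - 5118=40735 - 45853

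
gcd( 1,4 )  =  1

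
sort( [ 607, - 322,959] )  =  [ - 322,607,  959 ]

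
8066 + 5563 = 13629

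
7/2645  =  7/2645= 0.00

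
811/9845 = 811/9845 = 0.08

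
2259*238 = 537642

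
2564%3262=2564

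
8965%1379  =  691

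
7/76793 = 7/76793 = 0.00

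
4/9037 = 4/9037  =  0.00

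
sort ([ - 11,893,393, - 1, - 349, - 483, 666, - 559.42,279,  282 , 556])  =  [ - 559.42, - 483,  -  349, - 11, - 1, 279,282,393 , 556, 666,893]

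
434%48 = 2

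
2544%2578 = 2544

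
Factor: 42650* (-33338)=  - 1421865700 = - 2^2*5^2*79^1*211^1*853^1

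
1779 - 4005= - 2226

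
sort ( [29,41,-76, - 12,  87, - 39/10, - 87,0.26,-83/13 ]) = [ - 87, - 76,-12, - 83/13,-39/10,0.26,  29,41,87 ]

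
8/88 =1/11 = 0.09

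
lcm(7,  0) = 0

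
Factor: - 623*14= - 2^1*7^2*89^1 = - 8722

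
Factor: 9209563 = 11^1*17^2*2897^1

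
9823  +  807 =10630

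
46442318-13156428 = 33285890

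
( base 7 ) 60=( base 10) 42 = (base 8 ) 52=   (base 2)101010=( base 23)1J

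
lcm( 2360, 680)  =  40120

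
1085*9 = 9765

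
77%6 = 5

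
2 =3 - 1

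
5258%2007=1244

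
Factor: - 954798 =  - 2^1*3^1*13^1 * 12241^1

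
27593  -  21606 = 5987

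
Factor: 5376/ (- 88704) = -2/33 =- 2^1*3^(-1)*11^(-1)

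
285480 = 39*7320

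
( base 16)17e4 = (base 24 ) AEK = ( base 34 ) 59U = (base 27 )8ae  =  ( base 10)6116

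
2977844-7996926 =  - 5019082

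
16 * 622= 9952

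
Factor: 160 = 2^5*5^1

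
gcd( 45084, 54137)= 1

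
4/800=1/200 = 0.01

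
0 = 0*2402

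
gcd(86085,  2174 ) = 1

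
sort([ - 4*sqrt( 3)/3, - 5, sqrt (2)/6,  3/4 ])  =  [ - 5, - 4*sqrt (3) /3, sqrt( 2) /6, 3/4 ] 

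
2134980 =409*5220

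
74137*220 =16310140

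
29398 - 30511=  - 1113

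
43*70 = 3010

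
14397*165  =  2375505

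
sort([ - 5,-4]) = [ - 5, - 4 ]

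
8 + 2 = 10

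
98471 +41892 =140363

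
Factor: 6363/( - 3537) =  - 707/393 = - 3^( - 1 )*7^1*101^1 * 131^(-1 )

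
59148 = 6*9858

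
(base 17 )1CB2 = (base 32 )8BQ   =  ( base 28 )aq2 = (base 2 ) 10000101111010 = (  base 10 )8570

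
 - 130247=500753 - 631000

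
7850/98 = 3925/49 = 80.10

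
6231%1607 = 1410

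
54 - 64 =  - 10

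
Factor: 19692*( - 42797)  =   - 842758524=- 2^2*3^2*547^1 *42797^1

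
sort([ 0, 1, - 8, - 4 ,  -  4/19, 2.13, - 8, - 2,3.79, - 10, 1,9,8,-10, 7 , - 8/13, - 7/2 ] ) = [  -  10,-10,-8, - 8, - 4,-7/2,-2, - 8/13, - 4/19,0 , 1,1 , 2.13,3.79,7, 8,9]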